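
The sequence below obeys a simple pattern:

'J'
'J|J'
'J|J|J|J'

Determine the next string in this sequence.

s(k+1) = s(k)·|·s(k) — each term doubles the last with '|' between the halves.
Doubling J|J|J|J with '|' between the halves:

J|J|J|J|J|J|J|J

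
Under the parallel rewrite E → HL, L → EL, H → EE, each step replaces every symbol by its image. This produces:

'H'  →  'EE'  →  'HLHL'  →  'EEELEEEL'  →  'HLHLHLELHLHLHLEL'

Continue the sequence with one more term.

EEELEEELEEELHLELEEELEEELEEELHLEL

Replace each of the 16 characters of HLHLHLELHLHLHLEL in place — EE EL EE EL EE EL HL EL EE EL EE EL EE EL HL EL — and concatenate.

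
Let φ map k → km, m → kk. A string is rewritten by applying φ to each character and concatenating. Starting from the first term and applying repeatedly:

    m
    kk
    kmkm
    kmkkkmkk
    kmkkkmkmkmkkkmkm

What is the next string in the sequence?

kmkkkmkmkmkkkmkkkmkkkmkmkmkkkmkk

Replace each of the 16 characters of kmkkkmkmkmkkkmkm in place — km kk km km km kk km kk km kk km km km kk km kk — and concatenate.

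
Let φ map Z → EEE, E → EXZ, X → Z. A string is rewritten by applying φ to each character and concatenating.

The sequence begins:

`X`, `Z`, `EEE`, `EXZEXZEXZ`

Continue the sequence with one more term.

Apply φ to EXZEXZEXZ symbol by symbol: E→EXZ, X→Z, Z→EEE, E→EXZ, X→Z, Z→EEE, E→EXZ, X→Z, Z→EEE; joined: EXZ Z EEE EXZ Z EEE EXZ Z EEE.

EXZZEEEEXZZEEEEXZZEEE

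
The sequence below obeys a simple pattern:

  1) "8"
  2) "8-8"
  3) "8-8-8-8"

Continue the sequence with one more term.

Every step duplicates the string with '-' between the halves.
Doubling 8-8-8-8 with '-' between the halves:

8-8-8-8-8-8-8-8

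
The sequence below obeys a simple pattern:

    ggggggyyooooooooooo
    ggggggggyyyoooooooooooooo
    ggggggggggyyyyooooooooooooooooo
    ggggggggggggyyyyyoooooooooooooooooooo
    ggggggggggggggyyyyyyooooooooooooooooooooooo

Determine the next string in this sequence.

Term n consists of 2n g's, followed by n-1 y's, followed by 3n+2 o's, where the shown terms are n = 3, 4, 5, 6, 7.
At n = 8 the blocks have lengths 16, 7, 26.

ggggggggggggggggyyyyyyyoooooooooooooooooooooooooo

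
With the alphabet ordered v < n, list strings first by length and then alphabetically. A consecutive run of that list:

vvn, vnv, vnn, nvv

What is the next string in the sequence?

nvn

Find the rightmost character of nvv below n, bump it to the next letter, and reset everything to its right to v.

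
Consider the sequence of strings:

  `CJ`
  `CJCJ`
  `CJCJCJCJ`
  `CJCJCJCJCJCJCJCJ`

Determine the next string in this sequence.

Every step duplicates the string.
Doubling CJCJCJCJCJCJCJCJ:

CJCJCJCJCJCJCJCJCJCJCJCJCJCJCJCJ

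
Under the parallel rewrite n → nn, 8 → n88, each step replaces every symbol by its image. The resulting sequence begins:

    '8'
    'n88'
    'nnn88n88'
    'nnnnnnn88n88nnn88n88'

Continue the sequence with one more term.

nnnnnnnnnnnnnnn88n88nnn88n88nnnnnnn88n88nnn88n88

Replace each of the 20 characters of nnnnnnn88n88nnn88n88 in place — nn nn nn nn nn nn nn n88 n88 nn n88 n88 nn nn nn n88 n88 nn n88 n88 — and concatenate.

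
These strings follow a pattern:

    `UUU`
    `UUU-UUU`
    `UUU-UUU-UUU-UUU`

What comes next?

UUU-UUU-UUU-UUU-UUU-UUU-UUU-UUU

Every step duplicates the string with '-' between the halves.
So the next term is two copies of UUU-UUU-UUU-UUU with '-' between the halves.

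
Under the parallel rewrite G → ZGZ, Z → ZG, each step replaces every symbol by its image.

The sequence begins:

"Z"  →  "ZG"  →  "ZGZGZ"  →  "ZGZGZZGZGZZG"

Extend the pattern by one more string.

ZGZGZZGZGZZGZGZGZZGZGZZGZGZGZ

Expanding ZGZGZZGZGZZG: Z→ZG, G→ZGZ, Z→ZG, G→ZGZ, Z→ZG, Z→ZG, G→ZGZ, Z→ZG, G→ZGZ, Z→ZG, Z→ZG, G→ZGZ. Concatenated: ZG ZGZ ZG ZGZ ZG ZG ZGZ ZG ZGZ ZG ZG ZGZ.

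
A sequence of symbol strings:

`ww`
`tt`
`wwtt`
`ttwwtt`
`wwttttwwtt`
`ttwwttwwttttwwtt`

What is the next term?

wwttttwwttttwwttwwttttwwtt

This is a Fibonacci-style word recurrence s(k) = s(k−2)·s(k−1): e.g. ww·tt = wwtt.
Continuing: wwttttwwtt · ttwwttwwttttwwtt gives term 7.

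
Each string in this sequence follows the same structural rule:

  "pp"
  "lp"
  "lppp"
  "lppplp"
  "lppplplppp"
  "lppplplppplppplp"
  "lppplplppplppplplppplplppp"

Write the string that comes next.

From term 3 onward, concatenate the last term with the second-to-last: lp·pp = lppp, lppp·lp = lppplp, …
The next term joins lppplplppplppplplppplplppp and lppplplppplppplp.

lppplplppplppplplppplplppplppplplppplppplp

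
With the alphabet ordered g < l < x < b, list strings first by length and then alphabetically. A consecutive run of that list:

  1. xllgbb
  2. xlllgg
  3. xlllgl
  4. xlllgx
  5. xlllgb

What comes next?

Find the rightmost character of xlllgb below b, bump it to the next letter, and reset everything to its right to g.

xllllg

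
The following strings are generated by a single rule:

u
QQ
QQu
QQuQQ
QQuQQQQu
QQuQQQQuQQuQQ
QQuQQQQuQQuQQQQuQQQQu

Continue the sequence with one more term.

Each term (from the third on) is the previous term followed by the one before it: term 3 = QQ·u = QQu.
Continuing: QQuQQQQuQQuQQQQuQQQQu · QQuQQQQuQQuQQ gives term 8.

QQuQQQQuQQuQQQQuQQQQuQQuQQQQuQQuQQ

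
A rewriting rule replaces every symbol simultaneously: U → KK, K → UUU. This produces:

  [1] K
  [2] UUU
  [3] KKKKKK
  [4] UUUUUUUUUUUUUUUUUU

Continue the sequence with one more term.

Applying the rule to each of the 18 symbols of UUUUUUUUUUUUUUUUUU gives the pieces KK KK KK KK KK KK KK KK KK KK KK KK KK KK KK KK KK KK, which concatenate to the answer.

KKKKKKKKKKKKKKKKKKKKKKKKKKKKKKKKKKKK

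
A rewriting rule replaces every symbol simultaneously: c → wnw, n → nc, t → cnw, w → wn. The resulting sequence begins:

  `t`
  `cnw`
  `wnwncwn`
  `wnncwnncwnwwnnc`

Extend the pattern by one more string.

φ(wnncwnncwnwwnnc) expands symbol-by-symbol to wn nc nc wnw wn nc nc wnw wn nc wn wn nc nc wnw; joining the 15 pieces gives the next term.

wnncncwnwwnncncwnwwnncwnwnncncwnw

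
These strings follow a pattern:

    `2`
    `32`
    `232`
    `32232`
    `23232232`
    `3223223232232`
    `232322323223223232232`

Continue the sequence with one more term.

3223223232232232322323223223232232

This is a Fibonacci-style word recurrence s(k) = s(k−2)·s(k−1): e.g. 2·32 = 232.
Continuing: 3223223232232 · 232322323223223232232 gives term 8.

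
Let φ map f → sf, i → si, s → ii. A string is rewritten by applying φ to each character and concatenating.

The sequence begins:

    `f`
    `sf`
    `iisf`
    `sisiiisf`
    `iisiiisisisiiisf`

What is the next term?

sisiiisisisiiisiiisiiisisisiiisf

Applying the rule to each of the 16 symbols of iisiiisisisiiisf gives the pieces si si ii si si si ii si ii si ii si si si ii sf, which concatenate to the answer.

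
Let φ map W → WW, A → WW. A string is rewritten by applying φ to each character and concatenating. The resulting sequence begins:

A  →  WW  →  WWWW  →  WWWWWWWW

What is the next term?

WWWWWWWWWWWWWWWW

Expanding WWWWWWWW: W→WW, W→WW, W→WW, W→WW, W→WW, W→WW, W→WW, W→WW. Concatenated: WW WW WW WW WW WW WW WW.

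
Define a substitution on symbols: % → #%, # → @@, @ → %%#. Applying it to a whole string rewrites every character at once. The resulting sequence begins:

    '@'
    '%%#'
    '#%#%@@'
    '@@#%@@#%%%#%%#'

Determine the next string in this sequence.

Rewriting the 14 symbols of @@#%@@#%%%#%%# one by one yields %%# %%# @@ #% %%# %%# @@ #% #% #% @@ #% #% @@; concatenated:

%%#%%#@@#%%%#%%#@@#%#%#%@@#%#%@@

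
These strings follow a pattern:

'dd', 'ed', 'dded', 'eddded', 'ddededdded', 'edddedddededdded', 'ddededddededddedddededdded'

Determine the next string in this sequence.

Each term (from the third on) is the two preceding terms concatenated in order: term 3 = dd·ed = dded.
The next term joins edddedddededdded and ddededddededddedddededdded.

edddedddededddedddededddededddedddededdded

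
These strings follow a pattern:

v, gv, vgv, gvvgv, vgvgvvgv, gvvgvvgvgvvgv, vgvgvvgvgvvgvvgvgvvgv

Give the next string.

This is a Fibonacci-style word recurrence s(k) = s(k−2)·s(k−1): e.g. v·gv = vgv.
So term 8 is gvvgvvgvgvvgv·vgvgvvgvgvvgvvgvgvvgv.

gvvgvvgvgvvgvvgvgvvgvgvvgvvgvgvvgv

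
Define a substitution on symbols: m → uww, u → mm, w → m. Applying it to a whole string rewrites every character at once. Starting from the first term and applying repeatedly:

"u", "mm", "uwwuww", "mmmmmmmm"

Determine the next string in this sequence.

uwwuwwuwwuwwuwwuwwuwwuww

Apply φ to mmmmmmmm symbol by symbol: m→uww, m→uww, m→uww, m→uww, m→uww, m→uww, m→uww, m→uww; joined: uww uww uww uww uww uww uww uww.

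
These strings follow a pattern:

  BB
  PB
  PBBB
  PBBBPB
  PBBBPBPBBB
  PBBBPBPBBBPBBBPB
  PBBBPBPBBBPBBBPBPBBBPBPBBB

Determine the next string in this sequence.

This is a Fibonacci-style word recurrence s(k) = s(k−1)·s(k−2): e.g. PB·BB = PBBB.
The next term joins PBBBPBPBBBPBBBPBPBBBPBPBBB and PBBBPBPBBBPBBBPB.

PBBBPBPBBBPBBBPBPBBBPBPBBBPBBBPBPBBBPBBBPB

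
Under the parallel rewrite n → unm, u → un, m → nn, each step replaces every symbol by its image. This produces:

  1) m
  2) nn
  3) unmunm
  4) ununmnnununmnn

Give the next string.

φ(ununmnnununmnn) expands symbol-by-symbol to un unm un unm nn unm unm un unm un unm nn unm unm; joining the 14 pieces gives the next term.

ununmununmnnunmunmununmununmnnunmunm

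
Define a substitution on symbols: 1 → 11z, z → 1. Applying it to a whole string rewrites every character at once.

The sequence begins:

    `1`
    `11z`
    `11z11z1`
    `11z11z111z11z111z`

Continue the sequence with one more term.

Rewriting the 17 symbols of 11z11z111z11z111z one by one yields 11z 11z 1 11z 11z 1 11z 11z 11z 1 11z 11z 1 11z 11z 11z 1; concatenated:

11z11z111z11z111z11z11z111z11z111z11z11z1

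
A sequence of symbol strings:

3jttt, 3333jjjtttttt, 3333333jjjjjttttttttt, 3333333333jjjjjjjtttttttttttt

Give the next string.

Each string has the form 3^{3n-2} j^{2n-1} t^{3n} (n = 1, 2, …).
For the next term, n = 5, so the run lengths are 13, 9, 15.

3333333333333jjjjjjjjjttttttttttttttt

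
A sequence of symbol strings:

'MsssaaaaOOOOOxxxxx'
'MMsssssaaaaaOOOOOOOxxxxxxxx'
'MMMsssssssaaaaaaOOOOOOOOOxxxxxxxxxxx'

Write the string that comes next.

Each string has the form M^{n} s^{2n+1} a^{n+3} O^{2n+3} x^{3n+2} (n = 1, 2, …).
For the next term, n = 4, so the run lengths are 4, 9, 7, 11, 14.

MMMMsssssssssaaaaaaaOOOOOOOOOOOxxxxxxxxxxxxxx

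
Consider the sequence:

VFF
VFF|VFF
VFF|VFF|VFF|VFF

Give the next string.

Each string is two copies of the previous one joined by '|'.
Doubling VFF|VFF|VFF|VFF with '|' between the halves:

VFF|VFF|VFF|VFF|VFF|VFF|VFF|VFF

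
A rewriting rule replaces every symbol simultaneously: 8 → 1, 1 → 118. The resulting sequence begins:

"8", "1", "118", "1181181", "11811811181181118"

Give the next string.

11811811181181118118118111811811181181181

Replace each of the 17 characters of 11811811181181118 in place — 118 118 1 118 118 1 118 118 118 1 118 118 1 118 118 118 1 — and concatenate.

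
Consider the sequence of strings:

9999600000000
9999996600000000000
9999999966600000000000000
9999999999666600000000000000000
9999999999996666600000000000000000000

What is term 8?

The n-th term is 2n-2 9's then n-2 6's then 3n-1 0's, where the shown terms are n = 3, 4, 5, 6, 7.
For term 8, n = 10, so the run lengths are 18, 8, 29.

9999999999999999996666666600000000000000000000000000000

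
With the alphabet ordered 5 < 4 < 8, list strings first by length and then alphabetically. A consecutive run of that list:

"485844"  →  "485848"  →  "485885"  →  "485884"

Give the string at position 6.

Continuing the enumeration 2 steps past 485884: 485884 → 485888 → (answer).

484555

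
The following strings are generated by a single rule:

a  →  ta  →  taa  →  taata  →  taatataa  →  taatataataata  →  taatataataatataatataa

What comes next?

This is a Fibonacci-style word recurrence s(k) = s(k−1)·s(k−2): e.g. ta·a = taa.
So term 8 is taatataataatataatataa·taatataataata.

taatataataatataatataataatataataata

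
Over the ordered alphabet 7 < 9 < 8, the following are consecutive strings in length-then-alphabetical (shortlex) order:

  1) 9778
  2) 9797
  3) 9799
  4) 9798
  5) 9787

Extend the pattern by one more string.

The successor of 9787 increments the rightmost position that isn't already 8 and resets every position after it to 7.

9789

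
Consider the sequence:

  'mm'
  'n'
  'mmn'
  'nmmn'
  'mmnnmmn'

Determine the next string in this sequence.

nmmnmmnnmmn

Each term (from the third on) is the two preceding terms concatenated in order: term 3 = mm·n = mmn.
The next term joins nmmn and mmnnmmn.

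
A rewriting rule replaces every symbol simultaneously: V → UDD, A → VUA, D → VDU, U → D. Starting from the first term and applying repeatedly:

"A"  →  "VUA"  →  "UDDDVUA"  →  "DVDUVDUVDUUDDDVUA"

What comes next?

VDUUDDVDUDUDDVDUDUDDVDUDDVDUVDUVDUUDDDVUA

Replace each of the 17 characters of DVDUVDUVDUUDDDVUA in place — VDU UDD VDU D UDD VDU D UDD VDU D D VDU VDU VDU UDD D VUA — and concatenate.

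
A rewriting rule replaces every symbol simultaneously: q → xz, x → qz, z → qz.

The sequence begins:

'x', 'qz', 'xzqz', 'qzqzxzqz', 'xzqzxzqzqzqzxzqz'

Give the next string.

qzqzxzqzqzqzxzqzxzqzxzqzqzqzxzqz

Replace each of the 16 characters of xzqzxzqzqzqzxzqz in place — qz qz xz qz qz qz xz qz xz qz xz qz qz qz xz qz — and concatenate.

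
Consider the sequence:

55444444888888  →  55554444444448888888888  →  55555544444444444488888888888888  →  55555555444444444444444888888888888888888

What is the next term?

55555555554444444444444444448888888888888888888888

The n-th term is 2n 5's then 3n+3 4's then 4n+2 8's (n = 1, 2, …).
Setting n = 5 gives 10, 18, 22 characters in each block.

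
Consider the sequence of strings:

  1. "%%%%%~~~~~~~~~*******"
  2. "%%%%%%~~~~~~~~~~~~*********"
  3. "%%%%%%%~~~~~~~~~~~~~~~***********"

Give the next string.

The n-th term is n+2 %'s then 3n ~'s then 2n+1 *'s, where the shown terms are n = 3, 4, 5.
At n = 6 the blocks have lengths 8, 18, 13.

%%%%%%%%~~~~~~~~~~~~~~~~~~*************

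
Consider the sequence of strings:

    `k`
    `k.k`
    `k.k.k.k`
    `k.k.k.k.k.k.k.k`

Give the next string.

Each string is two copies of the previous one joined by '.'.
Doubling k.k.k.k.k.k.k.k with '.' between the halves:

k.k.k.k.k.k.k.k.k.k.k.k.k.k.k.k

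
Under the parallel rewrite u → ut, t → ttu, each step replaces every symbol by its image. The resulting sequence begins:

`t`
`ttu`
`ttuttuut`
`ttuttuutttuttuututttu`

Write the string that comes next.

Rewriting the 21 symbols of ttuttuutttuttuututttu one by one yields ttu ttu ut ttu ttu ut ut ttu ttu ttu ut ttu ttu ut ut ttu ut ttu ttu ttu ut; concatenated:

ttuttuutttuttuututttuttuttuutttuttuututttuutttuttuttuut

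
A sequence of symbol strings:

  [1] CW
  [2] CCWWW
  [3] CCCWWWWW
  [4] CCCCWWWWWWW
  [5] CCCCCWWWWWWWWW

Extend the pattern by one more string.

Reading off run lengths: C runs 1, 2, 3, 4, 5; W runs 1, 3, 5, 7, 9 — each is linear in n (n = 1, 2, …).
For the next term, n = 6, so the run lengths are 6, 11.

CCCCCCWWWWWWWWWWW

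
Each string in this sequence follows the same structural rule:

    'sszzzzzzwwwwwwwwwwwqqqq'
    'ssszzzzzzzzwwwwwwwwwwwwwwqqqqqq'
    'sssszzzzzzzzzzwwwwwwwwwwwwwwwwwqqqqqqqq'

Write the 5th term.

Each string has the form s^{n-1} z^{2n} w^{3n+2} q^{2n-2}, where the shown terms are n = 3, 4, 5.
At n = 7 the blocks have lengths 6, 14, 23, 12.

sssssszzzzzzzzzzzzzzwwwwwwwwwwwwwwwwwwwwwwwqqqqqqqqqqqq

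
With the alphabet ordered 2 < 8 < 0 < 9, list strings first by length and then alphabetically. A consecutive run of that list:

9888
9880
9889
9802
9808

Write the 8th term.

Continuing the enumeration 3 steps past 9808: 9808 → 9800 → 9809 → (answer).

9892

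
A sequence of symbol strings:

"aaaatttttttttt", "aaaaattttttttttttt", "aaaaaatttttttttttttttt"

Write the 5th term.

Term n consists of n+1 a's, followed by 3n+1 t's, where the shown terms are n = 3, 4, 5.
Setting n = 7 gives 8, 22 characters in each block.

aaaaaaaatttttttttttttttttttttt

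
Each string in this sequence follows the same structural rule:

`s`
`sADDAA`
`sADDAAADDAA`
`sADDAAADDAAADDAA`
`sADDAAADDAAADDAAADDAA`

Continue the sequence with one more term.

Every step adds ADDAA to the end: s(k+1) = s(k)·ADDAA.
Applying this once more to sADDAAADDAAADDAAADDAA:

sADDAAADDAAADDAAADDAAADDAA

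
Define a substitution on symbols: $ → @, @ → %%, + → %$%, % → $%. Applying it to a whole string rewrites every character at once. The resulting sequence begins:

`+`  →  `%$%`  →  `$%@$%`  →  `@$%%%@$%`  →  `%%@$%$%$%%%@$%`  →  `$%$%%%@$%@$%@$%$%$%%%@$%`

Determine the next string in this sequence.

@$%@$%$%$%%%@$%%%@$%%%@$%@$%@$%$%$%%%@$%

Replace each of the 24 characters of $%$%%%@$%@$%@$%$%$%%%@$% in place — @ $% @ $% $% $% %% @ $% %% @ $% %% @ $% @ $% @ $% $% $% %% @ $% — and concatenate.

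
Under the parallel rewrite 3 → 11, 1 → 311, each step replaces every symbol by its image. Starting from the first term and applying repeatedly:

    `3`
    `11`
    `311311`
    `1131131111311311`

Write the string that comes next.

31131111311311113113113113111131131111311311

Applying the rule to each of the 16 symbols of 1131131111311311 gives the pieces 311 311 11 311 311 11 311 311 311 311 11 311 311 11 311 311, which concatenate to the answer.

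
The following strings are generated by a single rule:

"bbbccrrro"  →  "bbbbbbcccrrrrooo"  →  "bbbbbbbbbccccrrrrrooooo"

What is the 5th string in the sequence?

bbbbbbbbbbbbbbbccccccrrrrrrrooooooooo

Reading off run lengths: b runs 3, 6, 9; c runs 2, 3, 4; r runs 3, 4, 5; o runs 1, 3, 5 — each is linear in n (n = 1, 2, …).
Setting n = 5 gives 15, 6, 7, 9 characters in each block.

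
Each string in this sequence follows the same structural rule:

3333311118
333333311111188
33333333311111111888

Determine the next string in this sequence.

Each string has the form 3^{2n+1} 1^{2n} 8^{n-1}, where the shown terms are n = 2, 3, 4.
For the next term, n = 5, so the run lengths are 11, 10, 4.

3333333333311111111118888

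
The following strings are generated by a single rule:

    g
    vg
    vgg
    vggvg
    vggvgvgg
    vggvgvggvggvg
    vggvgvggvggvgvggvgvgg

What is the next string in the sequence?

This is a Fibonacci-style word recurrence s(k) = s(k−1)·s(k−2): e.g. vg·g = vgg.
Continuing: vggvgvggvggvgvggvgvgg · vggvgvggvggvg gives term 8.

vggvgvggvggvgvggvgvggvggvgvggvggvg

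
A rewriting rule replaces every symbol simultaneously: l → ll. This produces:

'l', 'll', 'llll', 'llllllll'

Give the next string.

Expanding llllllll: l→ll, l→ll, l→ll, l→ll, l→ll, l→ll, l→ll, l→ll. Concatenated: ll ll ll ll ll ll ll ll.

llllllllllllllll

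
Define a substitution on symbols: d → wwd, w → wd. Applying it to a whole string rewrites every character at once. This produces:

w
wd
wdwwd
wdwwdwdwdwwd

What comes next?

wdwwdwdwdwwdwdwwdwdwwdwdwdwwd

Rewriting each symbol of wdwwdwdwdwwd: w→wd, d→wwd, w→wd, w→wd, d→wwd, w→wd, d→wwd, w→wd, d→wwd, w→wd, w→wd, d→wwd, which concatenates to wd wwd wd wd wwd wd wwd wd wwd wd wd wwd.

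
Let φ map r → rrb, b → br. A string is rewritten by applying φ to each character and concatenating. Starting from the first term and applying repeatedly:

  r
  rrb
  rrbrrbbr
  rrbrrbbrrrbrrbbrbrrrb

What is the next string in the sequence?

Applying the rule to each of the 21 symbols of rrbrrbbrrrbrrbbrbrrrb gives the pieces rrb rrb br rrb rrb br br rrb rrb rrb br rrb rrb br br rrb br rrb rrb rrb br, which concatenate to the answer.

rrbrrbbrrrbrrbbrbrrrbrrbrrbbrrrbrrbbrbrrrbbrrrbrrbrrbbr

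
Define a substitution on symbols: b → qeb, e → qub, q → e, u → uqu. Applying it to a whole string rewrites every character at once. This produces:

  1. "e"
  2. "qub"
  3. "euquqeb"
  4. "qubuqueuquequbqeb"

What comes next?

euquqebuqueuququbuqueuququbeuquqebequbqeb

Replace each of the 17 characters of qubuqueuquequbqeb in place — e uqu qeb uqu e uqu qub uqu e uqu qub e uqu qeb e qub qeb — and concatenate.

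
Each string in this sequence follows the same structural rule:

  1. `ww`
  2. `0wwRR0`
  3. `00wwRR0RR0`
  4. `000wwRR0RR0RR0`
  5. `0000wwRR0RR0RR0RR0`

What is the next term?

00000wwRR0RR0RR0RR0RR0

s(k+1) = 0·s(k)·RR0, so each term gains 0 as a prefix and RR0 as a suffix.
So the next term is 0·0000wwRR0RR0RR0RR0·RR0.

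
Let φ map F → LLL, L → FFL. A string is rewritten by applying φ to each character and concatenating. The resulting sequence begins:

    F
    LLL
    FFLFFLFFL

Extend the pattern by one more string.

LLLLLLFFLLLLLLLFFLLLLLLLFFL

Expanding FFLFFLFFL: F→LLL, F→LLL, L→FFL, F→LLL, F→LLL, L→FFL, F→LLL, F→LLL, L→FFL. Concatenated: LLL LLL FFL LLL LLL FFL LLL LLL FFL.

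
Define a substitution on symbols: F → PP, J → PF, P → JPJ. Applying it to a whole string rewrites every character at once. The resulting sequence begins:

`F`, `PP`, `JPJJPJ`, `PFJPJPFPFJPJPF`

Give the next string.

Rewriting the 14 symbols of PFJPJPFPFJPJPF one by one yields JPJ PP PF JPJ PF JPJ PP JPJ PP PF JPJ PF JPJ PP; concatenated:

JPJPPPFJPJPFJPJPPJPJPPPFJPJPFJPJPP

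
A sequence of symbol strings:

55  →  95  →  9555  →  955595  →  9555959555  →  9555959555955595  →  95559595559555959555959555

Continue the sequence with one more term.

955595955595559595559595559555959555955595

This is a Fibonacci-style word recurrence s(k) = s(k−1)·s(k−2): e.g. 95·55 = 9555.
Continuing: 95559595559555959555959555 · 9555959555955595 gives term 8.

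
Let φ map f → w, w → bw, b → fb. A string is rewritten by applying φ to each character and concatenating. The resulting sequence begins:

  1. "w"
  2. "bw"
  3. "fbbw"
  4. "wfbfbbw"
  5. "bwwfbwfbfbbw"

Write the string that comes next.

Rewriting each symbol of bwwfbwfbfbbw: b→fb, w→bw, w→bw, f→w, b→fb, w→bw, f→w, b→fb, f→w, b→fb, b→fb, w→bw, which concatenates to fb bw bw w fb bw w fb w fb fb bw.

fbbwbwwfbbwwfbwfbfbbw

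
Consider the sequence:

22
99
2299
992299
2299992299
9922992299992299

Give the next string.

22999922999922992299992299

Each term (from the third on) is the two preceding terms concatenated in order: term 3 = 22·99 = 2299.
The next term joins 2299992299 and 9922992299992299.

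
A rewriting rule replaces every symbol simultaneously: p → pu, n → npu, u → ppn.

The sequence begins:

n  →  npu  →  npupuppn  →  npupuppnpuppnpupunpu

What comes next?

Rewriting the 20 symbols of npupuppnpuppnpupunpu one by one yields npu pu ppn pu ppn pu pu npu pu ppn pu pu npu pu ppn pu ppn npu pu ppn; concatenated:

npupuppnpuppnpupunpupuppnpupunpupuppnpuppnnpupuppn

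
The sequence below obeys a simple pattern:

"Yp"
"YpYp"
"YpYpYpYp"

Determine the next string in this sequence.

YpYpYpYpYpYpYpYp

Every step duplicates the string.
One more doubling of YpYpYpYp gives the answer.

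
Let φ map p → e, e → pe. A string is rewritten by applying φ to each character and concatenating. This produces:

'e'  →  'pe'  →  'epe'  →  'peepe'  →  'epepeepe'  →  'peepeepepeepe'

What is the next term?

epepeepepeepeepepeepe

φ(peepeepepeepe) expands symbol-by-symbol to e pe pe e pe pe e pe e pe pe e pe; joining the 13 pieces gives the next term.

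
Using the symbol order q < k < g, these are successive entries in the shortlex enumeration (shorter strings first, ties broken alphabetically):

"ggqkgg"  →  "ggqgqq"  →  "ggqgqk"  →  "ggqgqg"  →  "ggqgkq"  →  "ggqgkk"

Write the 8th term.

Continuing the enumeration 2 steps past ggqgkk: ggqgkk → ggqgkg → (answer).

ggqggq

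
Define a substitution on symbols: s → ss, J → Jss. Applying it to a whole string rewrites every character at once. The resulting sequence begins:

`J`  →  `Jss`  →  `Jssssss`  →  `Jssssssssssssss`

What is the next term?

Jssssssssssssssssssssssssssssss

Applying the rule to each of the 15 symbols of Jssssssssssssss gives the pieces Jss ss ss ss ss ss ss ss ss ss ss ss ss ss ss, which concatenate to the answer.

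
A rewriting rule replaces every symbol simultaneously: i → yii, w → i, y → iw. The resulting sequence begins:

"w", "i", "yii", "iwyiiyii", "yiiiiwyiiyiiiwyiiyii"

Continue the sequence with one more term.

iwyiiyiiyiiyiiiiwyiiyiiiwyiiyiiyiiiiwyiiyiiiwyiiyii

φ(yiiiiwyiiyiiiwyiiyii) expands symbol-by-symbol to iw yii yii yii yii i iw yii yii iw yii yii yii i iw yii yii iw yii yii; joining the 20 pieces gives the next term.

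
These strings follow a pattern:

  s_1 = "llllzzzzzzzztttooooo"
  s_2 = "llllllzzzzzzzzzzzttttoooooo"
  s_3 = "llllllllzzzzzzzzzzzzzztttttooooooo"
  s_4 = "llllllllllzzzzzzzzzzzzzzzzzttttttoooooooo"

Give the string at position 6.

Term n consists of 2n-2 l's, followed by 3n-1 z's, followed by n t's, followed by n+2 o's, where the shown terms are n = 3, 4, 5, 6.
For term 6, n = 8, so the run lengths are 14, 23, 8, 10.

llllllllllllllzzzzzzzzzzzzzzzzzzzzzzzttttttttoooooooooo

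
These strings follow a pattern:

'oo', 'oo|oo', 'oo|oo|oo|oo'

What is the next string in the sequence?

oo|oo|oo|oo|oo|oo|oo|oo

Every step duplicates the string with '|' between the halves.
So the next term is two copies of oo|oo|oo|oo with '|' between the halves.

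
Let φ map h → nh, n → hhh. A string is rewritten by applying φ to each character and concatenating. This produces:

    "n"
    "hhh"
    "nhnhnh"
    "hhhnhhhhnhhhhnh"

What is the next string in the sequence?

φ(hhhnhhhhnhhhhnh) expands symbol-by-symbol to nh nh nh hhh nh nh nh nh hhh nh nh nh nh hhh nh; joining the 15 pieces gives the next term.

nhnhnhhhhnhnhnhnhhhhnhnhnhnhhhhnh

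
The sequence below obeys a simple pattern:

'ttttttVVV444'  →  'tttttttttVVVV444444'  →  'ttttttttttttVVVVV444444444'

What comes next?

Term n consists of 3n+3 t's, followed by n+2 V's, followed by 3n 4's (n = 1, 2, …).
At n = 4 the blocks have lengths 15, 6, 12.

tttttttttttttttVVVVVV444444444444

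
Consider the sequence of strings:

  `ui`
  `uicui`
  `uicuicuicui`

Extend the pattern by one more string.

uicuicuicuicuicuicuicui

Each string is two copies of the previous one joined by 'c'.
One more doubling of uicuicuicui gives the answer.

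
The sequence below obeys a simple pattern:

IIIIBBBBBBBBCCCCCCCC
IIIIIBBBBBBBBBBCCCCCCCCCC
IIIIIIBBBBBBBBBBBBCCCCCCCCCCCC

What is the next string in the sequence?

IIIIIIIBBBBBBBBBBBBBBCCCCCCCCCCCCCC

Reading off run lengths: I runs 4, 5, 6; B runs 8, 10, 12; C runs 8, 10, 12 — each is linear in n, where the shown terms are n = 3, 4, 5.
Setting n = 6 gives 7, 14, 14 characters in each block.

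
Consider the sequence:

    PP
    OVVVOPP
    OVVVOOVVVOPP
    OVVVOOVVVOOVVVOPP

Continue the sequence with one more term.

Every step adds OVVVO at the front: s(k+1) = OVVVO·s(k).
So the next term is OVVVO·OVVVOOVVVOOVVVOPP.

OVVVOOVVVOOVVVOOVVVOPP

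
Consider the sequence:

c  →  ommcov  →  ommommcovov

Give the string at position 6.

Every step adds omm to the front and ov to the end of the previous string.
From ommommcovov, 3 further steps: ommommcovov → ommommommcovovov → ommommommommcovovovov → (answer).

ommommommommommcovovovovov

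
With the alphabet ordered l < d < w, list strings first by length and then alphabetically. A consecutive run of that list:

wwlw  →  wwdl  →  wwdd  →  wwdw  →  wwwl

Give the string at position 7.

wwww

Continuing the enumeration 2 steps past wwwl: wwwl → wwwd → (answer).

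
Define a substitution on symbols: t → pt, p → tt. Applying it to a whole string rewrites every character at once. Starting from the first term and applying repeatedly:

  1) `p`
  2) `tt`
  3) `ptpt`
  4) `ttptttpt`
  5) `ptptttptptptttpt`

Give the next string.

Replace each of the 16 characters of ptptttptptptttpt in place — tt pt tt pt pt pt tt pt tt pt tt pt pt pt tt pt — and concatenate.

ttptttptptptttptttptttptptptttpt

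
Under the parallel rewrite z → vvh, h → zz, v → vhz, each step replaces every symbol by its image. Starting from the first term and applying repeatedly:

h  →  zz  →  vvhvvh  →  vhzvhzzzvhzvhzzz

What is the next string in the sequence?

Rewriting the 16 symbols of vhzvhzzzvhzvhzzz one by one yields vhz zz vvh vhz zz vvh vvh vvh vhz zz vvh vhz zz vvh vvh vvh; concatenated:

vhzzzvvhvhzzzvvhvvhvvhvhzzzvvhvhzzzvvhvvhvvh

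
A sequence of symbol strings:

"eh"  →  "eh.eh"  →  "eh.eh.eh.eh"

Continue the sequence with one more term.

eh.eh.eh.eh.eh.eh.eh.eh

Each string is two copies of the previous one joined by '.'.
One more doubling of eh.eh.eh.eh gives the answer.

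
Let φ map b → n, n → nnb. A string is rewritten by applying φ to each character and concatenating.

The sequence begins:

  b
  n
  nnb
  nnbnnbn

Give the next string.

Rewriting each symbol of nnbnnbn: n→nnb, n→nnb, b→n, n→nnb, n→nnb, b→n, n→nnb, which concatenates to nnb nnb n nnb nnb n nnb.

nnbnnbnnnbnnbnnnb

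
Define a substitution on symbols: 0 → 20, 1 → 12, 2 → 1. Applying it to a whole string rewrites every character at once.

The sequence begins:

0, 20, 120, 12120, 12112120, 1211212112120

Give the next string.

Replace each of the 13 characters of 1211212112120 in place — 12 1 12 12 1 12 1 12 12 1 12 1 20 — and concatenate.

121121211211212112120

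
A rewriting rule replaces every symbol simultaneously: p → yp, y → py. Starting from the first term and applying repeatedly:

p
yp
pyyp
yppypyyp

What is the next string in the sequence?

pyypyppyyppypyyp

Rewriting each symbol of yppypyyp: y→py, p→yp, p→yp, y→py, p→yp, y→py, y→py, p→yp, which concatenates to py yp yp py yp py py yp.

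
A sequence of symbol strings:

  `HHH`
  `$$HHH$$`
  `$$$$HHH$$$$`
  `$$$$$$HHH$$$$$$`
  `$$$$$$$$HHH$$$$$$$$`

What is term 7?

$$$$$$$$$$$$HHH$$$$$$$$$$$$

s(k+1) = $$·s(k)·$$, so each term gains $$ as a prefix and $$ as a suffix.
From $$$$$$$$HHH$$$$$$$$, 2 further steps: $$$$$$$$HHH$$$$$$$$ → $$$$$$$$$$HHH$$$$$$$$$$ → (answer).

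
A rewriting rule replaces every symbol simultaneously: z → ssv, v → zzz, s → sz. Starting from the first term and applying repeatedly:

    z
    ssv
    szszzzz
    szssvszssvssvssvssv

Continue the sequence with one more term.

szssvszszzzzszssvszszzzzszszzzzszszzzzszszzzz

Replace each of the 19 characters of szssvszssvssvssvssv in place — sz ssv sz sz zzz sz ssv sz sz zzz sz sz zzz sz sz zzz sz sz zzz — and concatenate.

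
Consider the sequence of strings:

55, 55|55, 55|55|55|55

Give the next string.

55|55|55|55|55|55|55|55

Every step duplicates the string with '|' between the halves.
So the next term is two copies of 55|55|55|55 with '|' between the halves.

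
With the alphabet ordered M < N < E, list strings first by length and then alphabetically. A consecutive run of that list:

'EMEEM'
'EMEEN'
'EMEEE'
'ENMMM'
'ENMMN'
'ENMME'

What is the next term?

ENMNM

The successor of ENMME increments the rightmost position that isn't already E and resets every position after it to M.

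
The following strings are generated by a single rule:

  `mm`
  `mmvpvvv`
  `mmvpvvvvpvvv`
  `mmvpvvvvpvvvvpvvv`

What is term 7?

mmvpvvvvpvvvvpvvvvpvvvvpvvvvpvvv

The strings grow by a fixed suffix vpvvv each time.
From mmvpvvvvpvvvvpvvv, 3 further steps: mmvpvvvvpvvvvpvvv → mmvpvvvvpvvvvpvvvvpvvv → mmvpvvvvpvvvvpvvvvpvvvvpvvv → (answer).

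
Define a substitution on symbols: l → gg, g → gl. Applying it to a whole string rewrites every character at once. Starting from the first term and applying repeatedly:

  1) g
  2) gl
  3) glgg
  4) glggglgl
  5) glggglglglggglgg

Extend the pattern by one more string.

Rewriting the 16 symbols of glggglglglggglgg one by one yields gl gg gl gl gl gg gl gg gl gg gl gl gl gg gl gl; concatenated:

glggglglglggglggglggglglglggglgl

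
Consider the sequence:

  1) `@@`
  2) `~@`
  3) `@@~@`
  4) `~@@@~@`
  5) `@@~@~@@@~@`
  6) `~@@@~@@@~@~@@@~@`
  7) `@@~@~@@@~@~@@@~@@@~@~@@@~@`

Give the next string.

Each term (from the third on) is the two preceding terms concatenated in order: term 3 = @@·~@ = @@~@.
Continuing: ~@@@~@@@~@~@@@~@ · @@~@~@@@~@~@@@~@@@~@~@@@~@ gives term 8.

~@@@~@@@~@~@@@~@@@~@~@@@~@~@@@~@@@~@~@@@~@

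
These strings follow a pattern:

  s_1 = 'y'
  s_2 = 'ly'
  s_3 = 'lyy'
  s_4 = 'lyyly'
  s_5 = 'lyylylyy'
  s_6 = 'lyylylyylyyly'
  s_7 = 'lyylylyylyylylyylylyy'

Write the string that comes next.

From term 3 onward, concatenate the last term with the second-to-last: ly·y = lyy, lyy·ly = lyyly, …
Continuing: lyylylyylyylylyylylyy · lyylylyylyyly gives term 8.

lyylylyylyylylyylylyylyylylyylyyly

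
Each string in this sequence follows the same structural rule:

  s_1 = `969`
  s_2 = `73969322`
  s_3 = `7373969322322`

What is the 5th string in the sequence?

s(k+1) = 73·s(k)·322, so each term gains 73 as a prefix and 322 as a suffix.
From 7373969322322, 2 further steps: 7373969322322 → 737373969322322322 → (answer).

73737373969322322322322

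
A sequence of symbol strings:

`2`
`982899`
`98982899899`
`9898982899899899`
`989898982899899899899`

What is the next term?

98989898982899899899899899

Every step adds 98 to the front and 899 to the end of the previous string.
So the next term is 98·989898982899899899899·899.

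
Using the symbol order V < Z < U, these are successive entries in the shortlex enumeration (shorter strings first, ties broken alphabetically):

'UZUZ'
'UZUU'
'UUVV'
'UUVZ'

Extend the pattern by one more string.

UUVU

Treat UUVZ as a base-3 numeral over the given alphabet and add one, carrying through any trailing U's.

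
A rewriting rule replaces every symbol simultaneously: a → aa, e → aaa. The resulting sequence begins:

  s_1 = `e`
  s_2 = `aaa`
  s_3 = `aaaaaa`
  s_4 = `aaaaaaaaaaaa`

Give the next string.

Apply φ to aaaaaaaaaaaa symbol by symbol: a→aa, a→aa, a→aa, a→aa, a→aa, a→aa, a→aa, a→aa, a→aa, a→aa, a→aa, a→aa; joined: aa aa aa aa aa aa aa aa aa aa aa aa.

aaaaaaaaaaaaaaaaaaaaaaaa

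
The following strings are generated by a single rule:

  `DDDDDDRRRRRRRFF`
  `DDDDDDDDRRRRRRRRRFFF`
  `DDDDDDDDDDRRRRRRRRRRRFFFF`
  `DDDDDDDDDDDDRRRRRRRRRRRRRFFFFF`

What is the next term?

The n-th term is 2n D's then 2n+1 R's then n-1 F's, where the shown terms are n = 3, 4, 5, 6.
Setting n = 7 gives 14, 15, 6 characters in each block.

DDDDDDDDDDDDDDRRRRRRRRRRRRRRRFFFFFF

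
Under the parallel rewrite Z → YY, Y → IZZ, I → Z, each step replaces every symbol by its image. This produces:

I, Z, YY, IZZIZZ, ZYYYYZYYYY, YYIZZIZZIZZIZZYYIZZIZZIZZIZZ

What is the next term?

Applying the rule to each of the 28 symbols of YYIZZIZZIZZIZZYYIZZIZZIZZIZZ gives the pieces IZZ IZZ Z YY YY Z YY YY Z YY YY Z YY YY IZZ IZZ Z YY YY Z YY YY Z YY YY Z YY YY, which concatenate to the answer.

IZZIZZZYYYYZYYYYZYYYYZYYYYIZZIZZZYYYYZYYYYZYYYYZYYYY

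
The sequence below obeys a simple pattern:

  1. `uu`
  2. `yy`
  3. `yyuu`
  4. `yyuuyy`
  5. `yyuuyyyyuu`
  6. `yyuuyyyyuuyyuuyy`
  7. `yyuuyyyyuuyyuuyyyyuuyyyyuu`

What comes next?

yyuuyyyyuuyyuuyyyyuuyyyyuuyyuuyyyyuuyyuuyy

Each term (from the third on) is the previous term followed by the one before it: term 3 = yy·uu = yyuu.
The next term joins yyuuyyyyuuyyuuyyyyuuyyyyuu and yyuuyyyyuuyyuuyy.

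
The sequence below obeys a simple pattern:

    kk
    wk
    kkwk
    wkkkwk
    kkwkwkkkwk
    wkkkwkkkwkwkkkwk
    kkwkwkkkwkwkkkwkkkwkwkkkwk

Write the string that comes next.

wkkkwkkkwkwkkkwkkkwkwkkkwkwkkkwkkkwkwkkkwk

From term 3 onward, concatenate the second-to-last term with the last: kk·wk = kkwk, wk·kkwk = wkkkwk, …
The next term joins wkkkwkkkwkwkkkwk and kkwkwkkkwkwkkkwkkkwkwkkkwk.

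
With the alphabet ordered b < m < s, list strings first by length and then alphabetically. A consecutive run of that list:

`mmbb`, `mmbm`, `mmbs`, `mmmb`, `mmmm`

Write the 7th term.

mmsb

Continuing the enumeration 2 steps past mmmm: mmmm → mmms → (answer).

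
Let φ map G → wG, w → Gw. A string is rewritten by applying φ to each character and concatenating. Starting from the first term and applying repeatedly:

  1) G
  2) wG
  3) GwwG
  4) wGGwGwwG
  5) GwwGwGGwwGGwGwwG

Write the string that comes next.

φ(GwwGwGGwwGGwGwwG) expands symbol-by-symbol to wG Gw Gw wG Gw wG wG Gw Gw wG wG Gw wG Gw Gw wG; joining the 16 pieces gives the next term.

wGGwGwwGGwwGwGGwGwwGwGGwwGGwGwwG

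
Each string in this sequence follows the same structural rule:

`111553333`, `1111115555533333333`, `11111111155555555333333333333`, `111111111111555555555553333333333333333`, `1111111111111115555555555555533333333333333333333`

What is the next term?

11111111111111111155555555555555555333333333333333333333333

Term n consists of 3n 1's, followed by 3n-1 5's, followed by 4n 3's (n = 1, 2, …).
Setting n = 6 gives 18, 17, 24 characters in each block.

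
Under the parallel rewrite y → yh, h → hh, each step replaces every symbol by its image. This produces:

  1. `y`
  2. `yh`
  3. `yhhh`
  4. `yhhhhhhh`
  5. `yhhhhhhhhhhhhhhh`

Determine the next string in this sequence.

yhhhhhhhhhhhhhhhhhhhhhhhhhhhhhhh

φ(yhhhhhhhhhhhhhhh) expands symbol-by-symbol to yh hh hh hh hh hh hh hh hh hh hh hh hh hh hh hh; joining the 16 pieces gives the next term.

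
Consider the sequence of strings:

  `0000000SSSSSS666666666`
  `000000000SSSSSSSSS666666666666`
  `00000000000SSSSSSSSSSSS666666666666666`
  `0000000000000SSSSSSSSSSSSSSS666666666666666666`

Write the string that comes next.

000000000000000SSSSSSSSSSSSSSSSSS666666666666666666666

Each string has the form 0^{2n+3} S^{3n} 6^{3n+3}, where the shown terms are n = 2, 3, 4, 5.
At n = 6 the blocks have lengths 15, 18, 21.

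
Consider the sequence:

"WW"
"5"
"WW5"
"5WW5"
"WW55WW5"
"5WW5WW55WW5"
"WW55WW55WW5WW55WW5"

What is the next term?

From term 3 onward, concatenate the second-to-last term with the last: WW·5 = WW5, 5·WW5 = 5WW5, …
So term 8 is 5WW5WW55WW5·WW55WW55WW5WW55WW5.

5WW5WW55WW5WW55WW55WW5WW55WW5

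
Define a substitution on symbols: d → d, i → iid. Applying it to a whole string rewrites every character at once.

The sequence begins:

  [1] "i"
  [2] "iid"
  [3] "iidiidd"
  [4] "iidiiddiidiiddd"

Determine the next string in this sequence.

iidiiddiidiidddiidiiddiidiidddd

Applying the rule to each of the 15 symbols of iidiiddiidiiddd gives the pieces iid iid d iid iid d d iid iid d iid iid d d d, which concatenate to the answer.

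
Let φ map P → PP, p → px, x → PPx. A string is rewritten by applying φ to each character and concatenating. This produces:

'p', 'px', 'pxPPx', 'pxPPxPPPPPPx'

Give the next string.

pxPPxPPPPPPxPPPPPPPPPPPPPPx

Apply φ to pxPPxPPPPPPx symbol by symbol: p→px, x→PPx, P→PP, P→PP, x→PPx, P→PP, P→PP, P→PP, P→PP, P→PP, P→PP, x→PPx; joined: px PPx PP PP PPx PP PP PP PP PP PP PPx.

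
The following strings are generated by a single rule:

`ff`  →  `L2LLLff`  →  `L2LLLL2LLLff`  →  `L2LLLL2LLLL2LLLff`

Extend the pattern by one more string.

The strings grow by a fixed prefix L2LLL each time.
One more step from L2LLLL2LLLL2LLLff gives the answer.

L2LLLL2LLLL2LLLL2LLLff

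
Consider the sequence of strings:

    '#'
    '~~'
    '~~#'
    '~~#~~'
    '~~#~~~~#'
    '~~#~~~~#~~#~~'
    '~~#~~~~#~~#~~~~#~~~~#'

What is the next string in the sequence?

Each term (from the third on) is the previous term followed by the one before it: term 3 = ~~·# = ~~#.
Continuing: ~~#~~~~#~~#~~~~#~~~~# · ~~#~~~~#~~#~~ gives term 8.

~~#~~~~#~~#~~~~#~~~~#~~#~~~~#~~#~~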